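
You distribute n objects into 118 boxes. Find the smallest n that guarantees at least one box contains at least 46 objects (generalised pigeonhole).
n = (46 − 1)·118 + 1 = 5311

By the generalised pigeonhole principle, to guarantee some box contains ≥ r objects we need more than (r − 1) · k objects total. Threshold: n = (r − 1) · k + 1. With r = 46 and k = 118: n = 45 · 118 + 1 = 5310 + 1 = 5311. For n = 5310 = 45 · 118, we can put exactly 45 objects in every box, avoiding 46 in any single one — so 5311 is tight.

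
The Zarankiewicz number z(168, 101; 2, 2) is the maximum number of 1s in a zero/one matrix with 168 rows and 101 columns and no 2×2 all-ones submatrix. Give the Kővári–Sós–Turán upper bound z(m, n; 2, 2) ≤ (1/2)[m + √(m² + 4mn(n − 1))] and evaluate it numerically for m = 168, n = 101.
z(168, 101; 2, 2) ≤ (1/2)[168 + √(168² + 4·168·101·100)] = (1/2)[168 + √6815424] = 1389.3184

Kővári–Sós–Turán: let r_1, ..., r_168 be the row sums and z = Σ r_i the total number of 1s. Each pair of columns can share at most one row with both entries 1 (else a 2×2 all-ones block appears), so Σ_i C(r_i, 2) ≤ C(101, 2) = 5050. By convexity Σ_i C(r_i, 2) ≥ 168·C(z/168, 2) = z(z − 168)/(2·168), giving z² − 168z − 168·101·100 ≤ 0 and hence z ≤ (1/2)[168 + √(28224 + 4·1696800)] = (1/2)[168 + √6815424] ≈ (1/2)(168 + 2610.6367) = 1389.3184.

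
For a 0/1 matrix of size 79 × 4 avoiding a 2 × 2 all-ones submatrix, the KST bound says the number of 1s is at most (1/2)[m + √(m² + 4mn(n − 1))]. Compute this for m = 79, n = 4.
z(79, 4; 2, 2) ≤ (1/2)[79 + √(79² + 4·79·4·3)] = (1/2)[79 + √10033] = 89.5824

Kővári–Sós–Turán: let r_1, ..., r_79 be the row sums and z = Σ r_i the total number of 1s. Each pair of columns can share at most one row with both entries 1 (else a 2×2 all-ones block appears), so Σ_i C(r_i, 2) ≤ C(4, 2) = 6. By convexity Σ_i C(r_i, 2) ≥ 79·C(z/79, 2) = z(z − 79)/(2·79), giving z² − 79z − 79·4·3 ≤ 0 and hence z ≤ (1/2)[79 + √(6241 + 4·948)] = (1/2)[79 + √10033] ≈ (1/2)(79 + 100.1649) = 89.5824.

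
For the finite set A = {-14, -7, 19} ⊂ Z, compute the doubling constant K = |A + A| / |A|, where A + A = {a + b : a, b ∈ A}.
K = |A + A| / |A| = 6/3 = 2

Enumerate A + A = {a + b : a, b ∈ A}. With |A| = 3, there are |A|^2 = 9 ordered sum pairs; collecting distinct values, A + A = {-28, -21, -14, 5, 12, 38}, so |A + A| = 6. Thus K = 6/3 = 2. For comparison, the minimum possible |A + A| over all 3-element sets is 2·3 − 1 = 5 (so min K = 5/3), attained only by arithmetic progressions.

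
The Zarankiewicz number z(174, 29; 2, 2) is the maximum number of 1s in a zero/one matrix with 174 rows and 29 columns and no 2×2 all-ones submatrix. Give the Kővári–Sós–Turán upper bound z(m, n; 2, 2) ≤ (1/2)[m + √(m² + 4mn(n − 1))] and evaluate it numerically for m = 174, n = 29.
z(174, 29; 2, 2) ≤ (1/2)[174 + √(174² + 4·174·29·28)] = (1/2)[174 + √595428] = 472.8199

Kővári–Sós–Turán: let r_1, ..., r_174 be the row sums and z = Σ r_i the total number of 1s. Each pair of columns can share at most one row with both entries 1 (else a 2×2 all-ones block appears), so Σ_i C(r_i, 2) ≤ C(29, 2) = 406. By convexity Σ_i C(r_i, 2) ≥ 174·C(z/174, 2) = z(z − 174)/(2·174), giving z² − 174z − 174·29·28 ≤ 0 and hence z ≤ (1/2)[174 + √(30276 + 4·141288)] = (1/2)[174 + √595428] ≈ (1/2)(174 + 771.6398) = 472.8199.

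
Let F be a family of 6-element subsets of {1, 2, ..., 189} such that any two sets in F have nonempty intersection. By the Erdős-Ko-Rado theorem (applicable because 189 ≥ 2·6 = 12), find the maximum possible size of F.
max |F| = C(188, 5) = 1854900872

Erdős-Ko-Rado (1961): when n ≥ 2k, max |F| = C(n−1, k−1). The bound is attained by the star {A : i ∈ A} for any fixed i ∈ [n]. Here C(189−1, 6−1) = C(188, 5) = 1854900872.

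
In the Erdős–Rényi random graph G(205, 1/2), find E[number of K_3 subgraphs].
E[# K_3] = C(205, 3) · (1/2)^C(3, 2) = 1414910 / 2^3 = 707455/4 = 176863.75

For each 3-subset S of vertices (there are C(205, 3) = 1414910 such S), let X_S = 1 if S induces a K_3 (all C(3, 2) = 3 edges present). Then P(X_S = 1) = (1/2)^3 = 1/8. By linearity of expectation, E[# K_3] = C(205, 3) · (1/2)^3 = 1414910 / 8 = 707455/4 = 176863.75.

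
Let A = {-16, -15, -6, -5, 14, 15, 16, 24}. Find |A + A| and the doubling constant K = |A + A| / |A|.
K = |A + A| / |A| = 28/8 = 7/2

Enumerate A + A = {a + b : a, b ∈ A}. With |A| = 8, there are |A|^2 = 64 ordered sum pairs; collecting distinct values, A + A = {-32, -31, -30, -22, -21, -20, -12, -11, -10, -2, -1, 0, 1, 8, 9, 10, 11, 18, 19, 28, 29, 30, 31, 32, 38, 39, 40, 48}, so |A + A| = 28. Thus K = 28/8 = 7/2. For comparison, the minimum possible |A + A| over all 8-element sets is 2·8 − 1 = 15 (so min K = 15/8), attained only by arithmetic progressions.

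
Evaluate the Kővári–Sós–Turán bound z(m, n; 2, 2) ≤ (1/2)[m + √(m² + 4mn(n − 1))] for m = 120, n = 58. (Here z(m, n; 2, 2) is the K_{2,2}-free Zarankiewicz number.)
z(120, 58; 2, 2) ≤ (1/2)[120 + √(120² + 4·120·58·57)] = (1/2)[120 + √1601280] = 692.7085

Kővári–Sós–Turán: let r_1, ..., r_120 be the row sums and z = Σ r_i the total number of 1s. Each pair of columns can share at most one row with both entries 1 (else a 2×2 all-ones block appears), so Σ_i C(r_i, 2) ≤ C(58, 2) = 1653. By convexity Σ_i C(r_i, 2) ≥ 120·C(z/120, 2) = z(z − 120)/(2·120), giving z² − 120z − 120·58·57 ≤ 0 and hence z ≤ (1/2)[120 + √(14400 + 4·396720)] = (1/2)[120 + √1601280] ≈ (1/2)(120 + 1265.4169) = 692.7085.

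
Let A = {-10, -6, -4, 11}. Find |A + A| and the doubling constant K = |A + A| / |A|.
K = |A + A| / |A| = 10/4 = 5/2

Enumerate A + A = {a + b : a, b ∈ A}. With |A| = 4, there are |A|^2 = 16 ordered sum pairs; collecting distinct values, A + A = {-20, -16, -14, -12, -10, -8, 1, 5, 7, 22}, so |A + A| = 10. Thus K = 10/4 = 5/2. For comparison, the minimum possible |A + A| over all 4-element sets is 2·4 − 1 = 7 (so min K = 7/4), attained only by arithmetic progressions.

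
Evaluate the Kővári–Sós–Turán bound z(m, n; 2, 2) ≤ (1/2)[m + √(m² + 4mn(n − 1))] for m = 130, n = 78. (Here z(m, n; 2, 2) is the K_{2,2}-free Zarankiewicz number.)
z(130, 78; 2, 2) ≤ (1/2)[130 + √(130² + 4·130·78·77)] = (1/2)[130 + √3140020] = 951.0051

Kővári–Sós–Turán: let r_1, ..., r_130 be the row sums and z = Σ r_i the total number of 1s. Each pair of columns can share at most one row with both entries 1 (else a 2×2 all-ones block appears), so Σ_i C(r_i, 2) ≤ C(78, 2) = 3003. By convexity Σ_i C(r_i, 2) ≥ 130·C(z/130, 2) = z(z − 130)/(2·130), giving z² − 130z − 130·78·77 ≤ 0 and hence z ≤ (1/2)[130 + √(16900 + 4·780780)] = (1/2)[130 + √3140020] ≈ (1/2)(130 + 1772.0102) = 951.0051.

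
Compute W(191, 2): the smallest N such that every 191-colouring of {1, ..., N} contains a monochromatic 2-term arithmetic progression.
W(191, 2) = 191 + 1 = 192

A 2-term AP is any pair of integers, so a monochromatic 2-AP exists iff some colour is used at least twice. With 191 colours, the colouring i ↦ i on {1, ..., 191} uses each colour once, avoiding any monochromatic pair, so W(191, 2) > 191. For {1, ..., 192}, pigeonhole forces two integers of the same colour, which form a monochromatic 2-AP. Hence W(191, 2) = 192.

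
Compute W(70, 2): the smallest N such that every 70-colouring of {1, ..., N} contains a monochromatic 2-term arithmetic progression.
W(70, 2) = 70 + 1 = 71

A 2-term AP is any pair of integers, so a monochromatic 2-AP exists iff some colour is used at least twice. With 70 colours, the colouring i ↦ i on {1, ..., 70} uses each colour once, avoiding any monochromatic pair, so W(70, 2) > 70. For {1, ..., 71}, pigeonhole forces two integers of the same colour, which form a monochromatic 2-AP. Hence W(70, 2) = 71.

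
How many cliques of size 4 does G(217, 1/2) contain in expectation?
E[# K_4] = C(217, 4) · (1/2)^C(4, 2) = 89857530 / 2^6 = 44928765/32 = 1404023.90625

For each 4-subset S of vertices (there are C(217, 4) = 89857530 such S), let X_S = 1 if S induces a K_4 (all C(4, 2) = 6 edges present). Then P(X_S = 1) = (1/2)^6 = 1/64. By linearity of expectation, E[# K_4] = C(217, 4) · (1/2)^6 = 89857530 / 64 = 44928765/32 = 1404023.90625.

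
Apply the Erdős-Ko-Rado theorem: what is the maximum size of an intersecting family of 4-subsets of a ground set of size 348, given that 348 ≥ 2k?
max |F| = C(347, 3) = 6903565

The Erdős-Ko-Rado theorem states: for n ≥ 2k, an intersecting family of k-subsets of an n-element set has size at most C(n − 1, k − 1), with equality for 'star' families {A ⊆ [n] : |A| = k, i ∈ A} (fix an element i). For n = 348, k = 4: C(347, 3) = 6903565.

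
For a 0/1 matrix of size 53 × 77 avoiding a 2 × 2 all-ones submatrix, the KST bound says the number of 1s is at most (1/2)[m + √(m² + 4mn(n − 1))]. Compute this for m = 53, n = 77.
z(53, 77; 2, 2) ≤ (1/2)[53 + √(53² + 4·53·77·76)] = (1/2)[53 + √1243433] = 584.0466

Kővári–Sós–Turán: let r_1, ..., r_53 be the row sums and z = Σ r_i the total number of 1s. Each pair of columns can share at most one row with both entries 1 (else a 2×2 all-ones block appears), so Σ_i C(r_i, 2) ≤ C(77, 2) = 2926. By convexity Σ_i C(r_i, 2) ≥ 53·C(z/53, 2) = z(z − 53)/(2·53), giving z² − 53z − 53·77·76 ≤ 0 and hence z ≤ (1/2)[53 + √(2809 + 4·310156)] = (1/2)[53 + √1243433] ≈ (1/2)(53 + 1115.0933) = 584.0466.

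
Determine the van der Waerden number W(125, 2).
W(125, 2) = 125 + 1 = 126

A 2-term AP is any pair of integers, so a monochromatic 2-AP exists iff some colour is used at least twice. With 125 colours, the colouring i ↦ i on {1, ..., 125} uses each colour once, avoiding any monochromatic pair, so W(125, 2) > 125. For {1, ..., 126}, pigeonhole forces two integers of the same colour, which form a monochromatic 2-AP. Hence W(125, 2) = 126.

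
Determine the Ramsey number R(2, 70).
R(2, 70) = 70

R(2, k) = k for all k ≥ 2: in a 2-colouring of K_k, either some edge is red (a red K_2) or all edges are blue (a blue K_k). And K_{69} coloured all-blue has no blue K_70, so R(2, 70) > 69. Hence R(2, 70) = 70.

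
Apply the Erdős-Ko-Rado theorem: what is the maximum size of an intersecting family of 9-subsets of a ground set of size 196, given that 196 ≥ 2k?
max |F| = C(195, 8) = 44831263318920

The Erdős-Ko-Rado theorem states: for n ≥ 2k, an intersecting family of k-subsets of an n-element set has size at most C(n − 1, k − 1), with equality for 'star' families {A ⊆ [n] : |A| = k, i ∈ A} (fix an element i). For n = 196, k = 9: C(195, 8) = 44831263318920.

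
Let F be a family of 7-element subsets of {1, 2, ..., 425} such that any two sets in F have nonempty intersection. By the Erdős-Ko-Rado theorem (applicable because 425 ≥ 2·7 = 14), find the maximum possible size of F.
max |F| = C(424, 6) = 7788101227116

The Erdős-Ko-Rado theorem states: for n ≥ 2k, an intersecting family of k-subsets of an n-element set has size at most C(n − 1, k − 1), with equality for 'star' families {A ⊆ [n] : |A| = k, i ∈ A} (fix an element i). For n = 425, k = 7: C(424, 6) = 7788101227116.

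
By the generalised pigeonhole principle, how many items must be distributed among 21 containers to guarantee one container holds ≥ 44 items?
n = (44 − 1)·21 + 1 = 904

By the generalised pigeonhole principle, to guarantee some box contains ≥ r objects we need more than (r − 1) · k objects total. Threshold: n = (r − 1) · k + 1. With r = 44 and k = 21: n = 43 · 21 + 1 = 903 + 1 = 904. For n = 903 = 43 · 21, we can put exactly 43 objects in every box, avoiding 44 in any single one — so 904 is tight.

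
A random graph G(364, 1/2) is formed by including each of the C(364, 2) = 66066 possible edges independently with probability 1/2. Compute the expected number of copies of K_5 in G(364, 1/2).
E[# K_5] = C(364, 5) · (1/2)^C(5, 2) = 51801822072 / 2^10 = 6475227759/128 = 50587716.8671875

For each 5-subset S of vertices (there are C(364, 5) = 51801822072 such S), let X_S = 1 if S induces a K_5 (all C(5, 2) = 10 edges present). Then P(X_S = 1) = (1/2)^10 = 1/1024. By linearity of expectation, E[# K_5] = C(364, 5) · (1/2)^10 = 51801822072 / 1024 = 6475227759/128 = 50587716.8671875.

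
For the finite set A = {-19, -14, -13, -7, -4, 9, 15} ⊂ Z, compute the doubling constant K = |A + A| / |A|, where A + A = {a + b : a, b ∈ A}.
K = |A + A| / |A| = 25/7

Enumerate A + A = {a + b : a, b ∈ A}. With |A| = 7, there are |A|^2 = 49 ordered sum pairs; collecting distinct values, A + A = {-38, -33, -32, -28, -27, -26, -23, -21, -20, -18, -17, -14, -11, -10, -8, -5, -4, 1, 2, 5, 8, 11, 18, 24, 30}, so |A + A| = 25. Thus K = 25/7. For comparison, the minimum possible |A + A| over all 7-element sets is 2·7 − 1 = 13 (so min K = 13/7), attained only by arithmetic progressions.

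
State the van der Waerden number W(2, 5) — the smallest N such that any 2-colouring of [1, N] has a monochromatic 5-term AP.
W(2, 5) = 178

W(2, 5) = 178. The lower bound W(2, 5) > 177 comes from an explicit good 2-colouring of [1, 177]; the upper bound W(2, 5) ≤ 178 was verified by exhaustive search over 2-colourings of [1, 178].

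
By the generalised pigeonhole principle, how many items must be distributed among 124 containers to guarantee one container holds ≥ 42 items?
n = (42 − 1)·124 + 1 = 5085

By the generalised pigeonhole principle, to guarantee some box contains ≥ r objects we need more than (r − 1) · k objects total. Threshold: n = (r − 1) · k + 1. With r = 42 and k = 124: n = 41 · 124 + 1 = 5084 + 1 = 5085. For n = 5084 = 41 · 124, we can put exactly 41 objects in every box, avoiding 42 in any single one — so 5085 is tight.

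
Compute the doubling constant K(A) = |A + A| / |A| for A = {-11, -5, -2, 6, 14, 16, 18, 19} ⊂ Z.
K = |A + A| / |A| = 33/8

Enumerate A + A = {a + b : a, b ∈ A}. With |A| = 8, there are |A|^2 = 64 ordered sum pairs; collecting distinct values, A + A = {-22, -16, -13, -10, -7, -5, -4, 1, 3, 4, 5, 7, 8, 9, 11, 12, 13, 14, 16, 17, 20, 22, 24, 25, 28, 30, 32, 33, 34, 35, 36, 37, 38}, so |A + A| = 33. Thus K = 33/8. For comparison, the minimum possible |A + A| over all 8-element sets is 2·8 − 1 = 15 (so min K = 15/8), attained only by arithmetic progressions.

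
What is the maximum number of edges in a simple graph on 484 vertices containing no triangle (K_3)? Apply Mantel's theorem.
ex(484, K_3) = ⌊484^2/4⌋ = 58564

Mantel (1907): a triangle-free graph on n vertices has at most ⌊n^2/4⌋ edges, with equality for the complete bipartite graph K_{⌊n/2⌋, ⌈n/2⌉}. For n = 484: ⌊484^2/4⌋ = ⌊234256/4⌋ = 58564. The extremal graph is K_{242, 242}, which has 242·242 = 58564 edges.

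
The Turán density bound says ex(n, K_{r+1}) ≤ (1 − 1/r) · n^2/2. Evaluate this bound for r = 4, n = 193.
Turán density bound = (3/4) · 193^2/2 = 111747/8 ≈ 13968.375

Turán's theorem: ex(n, K_{r+1}) is achieved by the complete r-partite Turán graph T(n, r) with parts as balanced as possible, and is at most (1 − 1/r) · n^2/2. For r = 4, n = 193: the density bound is (3/4) · 37249/2 = 111747/8 ≈ 13968.375. The integer-valued extremum is e(T(193, 4)) = 13968, which is strictly less than the density bound 111747/8 since 4 ∤ 193 (the parts of T(193, 4) cannot all be equal).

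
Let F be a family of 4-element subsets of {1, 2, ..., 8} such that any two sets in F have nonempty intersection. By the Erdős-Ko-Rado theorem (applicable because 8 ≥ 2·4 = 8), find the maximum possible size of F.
max |F| = C(7, 3) = 35

Erdős-Ko-Rado (1961): when n ≥ 2k, max |F| = C(n−1, k−1). The bound is attained by the star {A : i ∈ A} for any fixed i ∈ [n]. Here C(8−1, 4−1) = C(7, 3) = 35.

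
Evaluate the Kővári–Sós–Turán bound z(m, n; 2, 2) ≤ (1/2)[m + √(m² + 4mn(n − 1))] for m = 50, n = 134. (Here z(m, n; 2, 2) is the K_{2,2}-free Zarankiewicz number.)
z(50, 134; 2, 2) ≤ (1/2)[50 + √(50² + 4·50·134·133)] = (1/2)[50 + √3566900] = 969.3119

Kővári–Sós–Turán: let r_1, ..., r_50 be the row sums and z = Σ r_i the total number of 1s. Each pair of columns can share at most one row with both entries 1 (else a 2×2 all-ones block appears), so Σ_i C(r_i, 2) ≤ C(134, 2) = 8911. By convexity Σ_i C(r_i, 2) ≥ 50·C(z/50, 2) = z(z − 50)/(2·50), giving z² − 50z − 50·134·133 ≤ 0 and hence z ≤ (1/2)[50 + √(2500 + 4·891100)] = (1/2)[50 + √3566900] ≈ (1/2)(50 + 1888.6238) = 969.3119.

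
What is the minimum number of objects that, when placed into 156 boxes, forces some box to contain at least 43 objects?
n = (43 − 1)·156 + 1 = 6553

By the generalised pigeonhole principle, to guarantee some box contains ≥ r objects we need more than (r − 1) · k objects total. Threshold: n = (r − 1) · k + 1. With r = 43 and k = 156: n = 42 · 156 + 1 = 6552 + 1 = 6553. For n = 6552 = 42 · 156, we can put exactly 42 objects in every box, avoiding 43 in any single one — so 6553 is tight.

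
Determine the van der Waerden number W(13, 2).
W(13, 2) = 13 + 1 = 14

A 2-term AP is any pair of integers, so a monochromatic 2-AP exists iff some colour is used at least twice. With 13 colours, the colouring i ↦ i on {1, ..., 13} uses each colour once, avoiding any monochromatic pair, so W(13, 2) > 13. For {1, ..., 14}, pigeonhole forces two integers of the same colour, which form a monochromatic 2-AP. Hence W(13, 2) = 14.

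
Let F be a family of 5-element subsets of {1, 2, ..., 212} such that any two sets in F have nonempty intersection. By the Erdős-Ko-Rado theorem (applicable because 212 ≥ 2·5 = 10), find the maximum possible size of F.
max |F| = C(211, 4) = 80260180

Erdős-Ko-Rado (1961): when n ≥ 2k, max |F| = C(n−1, k−1). The bound is attained by the star {A : i ∈ A} for any fixed i ∈ [n]. Here C(212−1, 5−1) = C(211, 4) = 80260180.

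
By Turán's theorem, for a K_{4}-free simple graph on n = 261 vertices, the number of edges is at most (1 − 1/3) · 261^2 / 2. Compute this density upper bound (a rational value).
Turán density bound = (2/3) · 261^2/2 = 22707

Turán's theorem: ex(n, K_{r+1}) is achieved by the complete r-partite Turán graph T(n, r) with parts as balanced as possible, and is at most (1 − 1/r) · n^2/2. For r = 3, n = 261: the density bound is (2/3) · 68121/2 = 22707. Since 3 ∣ 261, the Turán graph T(261, 3) has parts of equal size 87, and its edge count e(T(261, 3)) = 22707 attains the density bound exactly.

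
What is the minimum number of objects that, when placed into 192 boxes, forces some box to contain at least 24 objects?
n = (24 − 1)·192 + 1 = 4417

By the generalised pigeonhole principle, to guarantee some box contains ≥ r objects we need more than (r − 1) · k objects total. Threshold: n = (r − 1) · k + 1. With r = 24 and k = 192: n = 23 · 192 + 1 = 4416 + 1 = 4417. For n = 4416 = 23 · 192, we can put exactly 23 objects in every box, avoiding 24 in any single one — so 4417 is tight.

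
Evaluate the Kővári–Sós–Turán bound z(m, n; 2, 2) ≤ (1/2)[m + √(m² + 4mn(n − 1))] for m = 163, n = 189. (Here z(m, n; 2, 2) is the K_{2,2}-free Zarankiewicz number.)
z(163, 189; 2, 2) ≤ (1/2)[163 + √(163² + 4·163·189·188)] = (1/2)[163 + √23193433] = 2489.478

Kővári–Sós–Turán: let r_1, ..., r_163 be the row sums and z = Σ r_i the total number of 1s. Each pair of columns can share at most one row with both entries 1 (else a 2×2 all-ones block appears), so Σ_i C(r_i, 2) ≤ C(189, 2) = 17766. By convexity Σ_i C(r_i, 2) ≥ 163·C(z/163, 2) = z(z − 163)/(2·163), giving z² − 163z − 163·189·188 ≤ 0 and hence z ≤ (1/2)[163 + √(26569 + 4·5791716)] = (1/2)[163 + √23193433] ≈ (1/2)(163 + 4815.9561) = 2489.478.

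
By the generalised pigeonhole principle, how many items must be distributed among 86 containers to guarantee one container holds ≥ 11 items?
n = (11 − 1)·86 + 1 = 861

By the generalised pigeonhole principle, to guarantee some box contains ≥ r objects we need more than (r − 1) · k objects total. Threshold: n = (r − 1) · k + 1. With r = 11 and k = 86: n = 10 · 86 + 1 = 860 + 1 = 861. For n = 860 = 10 · 86, we can put exactly 10 objects in every box, avoiding 11 in any single one — so 861 is tight.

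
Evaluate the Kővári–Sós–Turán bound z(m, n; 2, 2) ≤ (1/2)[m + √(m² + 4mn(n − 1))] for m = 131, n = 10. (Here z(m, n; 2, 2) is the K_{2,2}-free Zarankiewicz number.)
z(131, 10; 2, 2) ≤ (1/2)[131 + √(131² + 4·131·10·9)] = (1/2)[131 + √64321] = 192.3079

Kővári–Sós–Turán: let r_1, ..., r_131 be the row sums and z = Σ r_i the total number of 1s. Each pair of columns can share at most one row with both entries 1 (else a 2×2 all-ones block appears), so Σ_i C(r_i, 2) ≤ C(10, 2) = 45. By convexity Σ_i C(r_i, 2) ≥ 131·C(z/131, 2) = z(z − 131)/(2·131), giving z² − 131z − 131·10·9 ≤ 0 and hence z ≤ (1/2)[131 + √(17161 + 4·11790)] = (1/2)[131 + √64321] ≈ (1/2)(131 + 253.6159) = 192.3079.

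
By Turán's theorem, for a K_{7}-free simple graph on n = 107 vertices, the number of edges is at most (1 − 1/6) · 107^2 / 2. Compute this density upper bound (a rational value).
Turán density bound = (5/6) · 107^2/2 = 57245/12 ≈ 4770.4167

Turán's theorem: ex(n, K_{r+1}) is achieved by the complete r-partite Turán graph T(n, r) with parts as balanced as possible, and is at most (1 − 1/r) · n^2/2. For r = 6, n = 107: the density bound is (5/6) · 11449/2 = 57245/12 ≈ 4770.4167. The integer-valued extremum is e(T(107, 6)) = 4770, which is strictly less than the density bound 57245/12 since 6 ∤ 107 (the parts of T(107, 6) cannot all be equal).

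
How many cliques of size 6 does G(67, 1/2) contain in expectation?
E[# K_6] = C(67, 6) · (1/2)^C(6, 2) = 99795696 / 2^15 = 6237231/2048 ≈ 3045.522949

For each 6-subset S of vertices (there are C(67, 6) = 99795696 such S), let X_S = 1 if S induces a K_6 (all C(6, 2) = 15 edges present). Then P(X_S = 1) = (1/2)^15 = 1/32768. By linearity of expectation, E[# K_6] = C(67, 6) · (1/2)^15 = 99795696 / 32768 = 6237231/2048 ≈ 3045.522949.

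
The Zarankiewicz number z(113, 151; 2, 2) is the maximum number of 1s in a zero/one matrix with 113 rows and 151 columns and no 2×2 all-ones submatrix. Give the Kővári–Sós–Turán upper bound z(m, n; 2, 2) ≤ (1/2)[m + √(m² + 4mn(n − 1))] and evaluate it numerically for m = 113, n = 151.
z(113, 151; 2, 2) ≤ (1/2)[113 + √(113² + 4·113·151·150)] = (1/2)[113 + √10250569] = 1657.3255

Kővári–Sós–Turán: let r_1, ..., r_113 be the row sums and z = Σ r_i the total number of 1s. Each pair of columns can share at most one row with both entries 1 (else a 2×2 all-ones block appears), so Σ_i C(r_i, 2) ≤ C(151, 2) = 11325. By convexity Σ_i C(r_i, 2) ≥ 113·C(z/113, 2) = z(z − 113)/(2·113), giving z² − 113z − 113·151·150 ≤ 0 and hence z ≤ (1/2)[113 + √(12769 + 4·2559450)] = (1/2)[113 + √10250569] ≈ (1/2)(113 + 3201.651) = 1657.3255.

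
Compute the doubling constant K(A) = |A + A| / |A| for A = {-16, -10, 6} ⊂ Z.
K = |A + A| / |A| = 6/3 = 2

Enumerate A + A = {a + b : a, b ∈ A}. With |A| = 3, there are |A|^2 = 9 ordered sum pairs; collecting distinct values, A + A = {-32, -26, -20, -10, -4, 12}, so |A + A| = 6. Thus K = 6/3 = 2. For comparison, the minimum possible |A + A| over all 3-element sets is 2·3 − 1 = 5 (so min K = 5/3), attained only by arithmetic progressions.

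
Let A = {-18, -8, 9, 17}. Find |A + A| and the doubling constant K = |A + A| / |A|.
K = |A + A| / |A| = 10/4 = 5/2

Enumerate A + A = {a + b : a, b ∈ A}. With |A| = 4, there are |A|^2 = 16 ordered sum pairs; collecting distinct values, A + A = {-36, -26, -16, -9, -1, 1, 9, 18, 26, 34}, so |A + A| = 10. Thus K = 10/4 = 5/2. For comparison, the minimum possible |A + A| over all 4-element sets is 2·4 − 1 = 7 (so min K = 7/4), attained only by arithmetic progressions.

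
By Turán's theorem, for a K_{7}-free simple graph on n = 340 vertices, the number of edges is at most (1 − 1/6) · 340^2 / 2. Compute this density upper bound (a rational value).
Turán density bound = (5/6) · 340^2/2 = 144500/3 ≈ 48166.6667

Turán's theorem: ex(n, K_{r+1}) is achieved by the complete r-partite Turán graph T(n, r) with parts as balanced as possible, and is at most (1 − 1/r) · n^2/2. For r = 6, n = 340: the density bound is (5/6) · 115600/2 = 144500/3 ≈ 48166.6667. The integer-valued extremum is e(T(340, 6)) = 48166, which is strictly less than the density bound 144500/3 since 6 ∤ 340 (the parts of T(340, 6) cannot all be equal).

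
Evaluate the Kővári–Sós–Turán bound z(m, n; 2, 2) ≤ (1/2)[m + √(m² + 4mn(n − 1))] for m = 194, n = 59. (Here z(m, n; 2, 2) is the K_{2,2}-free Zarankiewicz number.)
z(194, 59; 2, 2) ≤ (1/2)[194 + √(194² + 4·194·59·58)] = (1/2)[194 + √2693108] = 917.5346

Kővári–Sós–Turán: let r_1, ..., r_194 be the row sums and z = Σ r_i the total number of 1s. Each pair of columns can share at most one row with both entries 1 (else a 2×2 all-ones block appears), so Σ_i C(r_i, 2) ≤ C(59, 2) = 1711. By convexity Σ_i C(r_i, 2) ≥ 194·C(z/194, 2) = z(z − 194)/(2·194), giving z² − 194z − 194·59·58 ≤ 0 and hence z ≤ (1/2)[194 + √(37636 + 4·663868)] = (1/2)[194 + √2693108] ≈ (1/2)(194 + 1641.0692) = 917.5346.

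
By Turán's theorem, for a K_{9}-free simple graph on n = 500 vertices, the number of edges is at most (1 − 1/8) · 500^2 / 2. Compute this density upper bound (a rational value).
Turán density bound = (7/8) · 500^2/2 = 109375

Turán's theorem: ex(n, K_{r+1}) is achieved by the complete r-partite Turán graph T(n, r) with parts as balanced as possible, and is at most (1 − 1/r) · n^2/2. For r = 8, n = 500: the density bound is (7/8) · 250000/2 = 109375. The integer-valued extremum is e(T(500, 8)) = 109374, which is strictly less than the density bound 109375 since 8 ∤ 500 (the parts of T(500, 8) cannot all be equal).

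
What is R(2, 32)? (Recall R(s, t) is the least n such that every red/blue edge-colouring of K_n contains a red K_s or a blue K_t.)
R(2, 32) = 32

R(2, k) = k for all k ≥ 2: in a 2-colouring of K_k, either some edge is red (a red K_2) or all edges are blue (a blue K_k). And K_{31} coloured all-blue has no blue K_32, so R(2, 32) > 31. Hence R(2, 32) = 32.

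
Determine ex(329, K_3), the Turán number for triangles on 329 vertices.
ex(329, K_3) = ⌊329^2/4⌋ = 27060

Mantel (1907): a triangle-free graph on n vertices has at most ⌊n^2/4⌋ edges, with equality for the complete bipartite graph K_{⌊n/2⌋, ⌈n/2⌉}. For n = 329: ⌊329^2/4⌋ = ⌊108241/4⌋ = 27060. The extremal graph is K_{164, 165}, which has 164·165 = 27060 edges.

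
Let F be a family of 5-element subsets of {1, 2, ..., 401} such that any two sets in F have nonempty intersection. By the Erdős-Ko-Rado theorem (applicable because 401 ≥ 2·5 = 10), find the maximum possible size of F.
max |F| = C(400, 4) = 1050739900

Erdős-Ko-Rado (1961): when n ≥ 2k, max |F| = C(n−1, k−1). The bound is attained by the star {A : i ∈ A} for any fixed i ∈ [n]. Here C(401−1, 5−1) = C(400, 4) = 1050739900.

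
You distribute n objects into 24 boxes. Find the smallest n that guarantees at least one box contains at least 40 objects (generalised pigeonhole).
n = (40 − 1)·24 + 1 = 937

By the generalised pigeonhole principle, to guarantee some box contains ≥ r objects we need more than (r − 1) · k objects total. Threshold: n = (r − 1) · k + 1. With r = 40 and k = 24: n = 39 · 24 + 1 = 936 + 1 = 937. For n = 936 = 39 · 24, we can put exactly 39 objects in every box, avoiding 40 in any single one — so 937 is tight.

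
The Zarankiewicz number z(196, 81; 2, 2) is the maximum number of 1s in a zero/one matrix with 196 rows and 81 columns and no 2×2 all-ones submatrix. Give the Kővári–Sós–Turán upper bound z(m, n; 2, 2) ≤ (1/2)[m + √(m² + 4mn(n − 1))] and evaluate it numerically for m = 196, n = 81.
z(196, 81; 2, 2) ≤ (1/2)[196 + √(196² + 4·196·81·80)] = (1/2)[196 + √5118736] = 1229.2312

Kővári–Sós–Turán: let r_1, ..., r_196 be the row sums and z = Σ r_i the total number of 1s. Each pair of columns can share at most one row with both entries 1 (else a 2×2 all-ones block appears), so Σ_i C(r_i, 2) ≤ C(81, 2) = 3240. By convexity Σ_i C(r_i, 2) ≥ 196·C(z/196, 2) = z(z − 196)/(2·196), giving z² − 196z − 196·81·80 ≤ 0 and hence z ≤ (1/2)[196 + √(38416 + 4·1270080)] = (1/2)[196 + √5118736] ≈ (1/2)(196 + 2262.4624) = 1229.2312.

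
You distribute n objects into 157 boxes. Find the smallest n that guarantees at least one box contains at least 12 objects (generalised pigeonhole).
n = (12 − 1)·157 + 1 = 1728

By the generalised pigeonhole principle, to guarantee some box contains ≥ r objects we need more than (r − 1) · k objects total. Threshold: n = (r − 1) · k + 1. With r = 12 and k = 157: n = 11 · 157 + 1 = 1727 + 1 = 1728. For n = 1727 = 11 · 157, we can put exactly 11 objects in every box, avoiding 12 in any single one — so 1728 is tight.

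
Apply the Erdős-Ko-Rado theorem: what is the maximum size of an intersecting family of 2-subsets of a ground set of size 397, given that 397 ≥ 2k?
max |F| = C(396, 1) = 396

The Erdős-Ko-Rado theorem states: for n ≥ 2k, an intersecting family of k-subsets of an n-element set has size at most C(n − 1, k − 1), with equality for 'star' families {A ⊆ [n] : |A| = k, i ∈ A} (fix an element i). For n = 397, k = 2: C(396, 1) = 396.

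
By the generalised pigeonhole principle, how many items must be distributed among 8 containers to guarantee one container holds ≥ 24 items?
n = (24 − 1)·8 + 1 = 185

By the generalised pigeonhole principle, to guarantee some box contains ≥ r objects we need more than (r − 1) · k objects total. Threshold: n = (r − 1) · k + 1. With r = 24 and k = 8: n = 23 · 8 + 1 = 184 + 1 = 185. For n = 184 = 23 · 8, we can put exactly 23 objects in every box, avoiding 24 in any single one — so 185 is tight.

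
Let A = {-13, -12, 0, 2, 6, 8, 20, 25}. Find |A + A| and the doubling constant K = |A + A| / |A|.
K = |A + A| / |A| = 33/8

Enumerate A + A = {a + b : a, b ∈ A}. With |A| = 8, there are |A|^2 = 64 ordered sum pairs; collecting distinct values, A + A = {-26, -25, -24, -13, -12, -11, -10, -7, -6, -5, -4, 0, 2, 4, 6, 7, 8, 10, 12, 13, 14, 16, 20, 22, 25, 26, 27, 28, 31, 33, 40, 45, 50}, so |A + A| = 33. Thus K = 33/8. For comparison, the minimum possible |A + A| over all 8-element sets is 2·8 − 1 = 15 (so min K = 15/8), attained only by arithmetic progressions.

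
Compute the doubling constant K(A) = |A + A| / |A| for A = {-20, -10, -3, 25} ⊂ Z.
K = |A + A| / |A| = 10/4 = 5/2

Enumerate A + A = {a + b : a, b ∈ A}. With |A| = 4, there are |A|^2 = 16 ordered sum pairs; collecting distinct values, A + A = {-40, -30, -23, -20, -13, -6, 5, 15, 22, 50}, so |A + A| = 10. Thus K = 10/4 = 5/2. For comparison, the minimum possible |A + A| over all 4-element sets is 2·4 − 1 = 7 (so min K = 7/4), attained only by arithmetic progressions.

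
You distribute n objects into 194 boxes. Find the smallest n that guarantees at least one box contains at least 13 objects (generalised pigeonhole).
n = (13 − 1)·194 + 1 = 2329

By the generalised pigeonhole principle, to guarantee some box contains ≥ r objects we need more than (r − 1) · k objects total. Threshold: n = (r − 1) · k + 1. With r = 13 and k = 194: n = 12 · 194 + 1 = 2328 + 1 = 2329. For n = 2328 = 12 · 194, we can put exactly 12 objects in every box, avoiding 13 in any single one — so 2329 is tight.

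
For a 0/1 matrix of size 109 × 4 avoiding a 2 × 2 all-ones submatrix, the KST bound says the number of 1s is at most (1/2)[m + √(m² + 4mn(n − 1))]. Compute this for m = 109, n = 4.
z(109, 4; 2, 2) ≤ (1/2)[109 + √(109² + 4·109·4·3)] = (1/2)[109 + √17113] = 119.9083

Kővári–Sós–Turán: let r_1, ..., r_109 be the row sums and z = Σ r_i the total number of 1s. Each pair of columns can share at most one row with both entries 1 (else a 2×2 all-ones block appears), so Σ_i C(r_i, 2) ≤ C(4, 2) = 6. By convexity Σ_i C(r_i, 2) ≥ 109·C(z/109, 2) = z(z − 109)/(2·109), giving z² − 109z − 109·4·3 ≤ 0 and hence z ≤ (1/2)[109 + √(11881 + 4·1308)] = (1/2)[109 + √17113] ≈ (1/2)(109 + 130.8167) = 119.9083.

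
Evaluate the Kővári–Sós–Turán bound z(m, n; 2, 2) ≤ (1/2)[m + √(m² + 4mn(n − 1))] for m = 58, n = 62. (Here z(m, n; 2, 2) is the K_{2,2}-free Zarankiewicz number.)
z(58, 62; 2, 2) ≤ (1/2)[58 + √(58² + 4·58·62·61)] = (1/2)[58 + √880788] = 498.2515

Kővári–Sós–Turán: let r_1, ..., r_58 be the row sums and z = Σ r_i the total number of 1s. Each pair of columns can share at most one row with both entries 1 (else a 2×2 all-ones block appears), so Σ_i C(r_i, 2) ≤ C(62, 2) = 1891. By convexity Σ_i C(r_i, 2) ≥ 58·C(z/58, 2) = z(z − 58)/(2·58), giving z² − 58z − 58·62·61 ≤ 0 and hence z ≤ (1/2)[58 + √(3364 + 4·219356)] = (1/2)[58 + √880788] ≈ (1/2)(58 + 938.5031) = 498.2515.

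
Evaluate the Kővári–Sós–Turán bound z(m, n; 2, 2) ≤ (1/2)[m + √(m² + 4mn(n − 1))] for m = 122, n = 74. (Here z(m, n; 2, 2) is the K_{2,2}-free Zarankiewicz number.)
z(122, 74; 2, 2) ≤ (1/2)[122 + √(122² + 4·122·74·73)] = (1/2)[122 + √2651060] = 875.1038

Kővári–Sós–Turán: let r_1, ..., r_122 be the row sums and z = Σ r_i the total number of 1s. Each pair of columns can share at most one row with both entries 1 (else a 2×2 all-ones block appears), so Σ_i C(r_i, 2) ≤ C(74, 2) = 2701. By convexity Σ_i C(r_i, 2) ≥ 122·C(z/122, 2) = z(z − 122)/(2·122), giving z² − 122z − 122·74·73 ≤ 0 and hence z ≤ (1/2)[122 + √(14884 + 4·659044)] = (1/2)[122 + √2651060] ≈ (1/2)(122 + 1628.2076) = 875.1038.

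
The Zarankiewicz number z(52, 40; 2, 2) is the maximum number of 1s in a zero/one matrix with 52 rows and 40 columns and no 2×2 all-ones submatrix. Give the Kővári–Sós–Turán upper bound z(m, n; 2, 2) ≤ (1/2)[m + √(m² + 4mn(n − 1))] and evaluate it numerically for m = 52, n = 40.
z(52, 40; 2, 2) ≤ (1/2)[52 + √(52² + 4·52·40·39)] = (1/2)[52 + √327184] = 312

Kővári–Sós–Turán: let r_1, ..., r_52 be the row sums and z = Σ r_i the total number of 1s. Each pair of columns can share at most one row with both entries 1 (else a 2×2 all-ones block appears), so Σ_i C(r_i, 2) ≤ C(40, 2) = 780. By convexity Σ_i C(r_i, 2) ≥ 52·C(z/52, 2) = z(z − 52)/(2·52), giving z² − 52z − 52·40·39 ≤ 0 and hence z ≤ (1/2)[52 + √(2704 + 4·81120)] = (1/2)[52 + √327184] ≈ (1/2)(52 + 572) = 312.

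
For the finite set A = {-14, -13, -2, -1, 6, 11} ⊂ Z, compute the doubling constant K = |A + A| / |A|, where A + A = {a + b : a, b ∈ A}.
K = |A + A| / |A| = 18/6 = 3

Enumerate A + A = {a + b : a, b ∈ A}. With |A| = 6, there are |A|^2 = 36 ordered sum pairs; collecting distinct values, A + A = {-28, -27, -26, -16, -15, -14, -8, -7, -4, -3, -2, 4, 5, 9, 10, 12, 17, 22}, so |A + A| = 18. Thus K = 18/6 = 3. For comparison, the minimum possible |A + A| over all 6-element sets is 2·6 − 1 = 11 (so min K = 11/6), attained only by arithmetic progressions.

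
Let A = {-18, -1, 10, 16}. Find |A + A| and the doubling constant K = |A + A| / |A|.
K = |A + A| / |A| = 9/4

Enumerate A + A = {a + b : a, b ∈ A}. With |A| = 4, there are |A|^2 = 16 ordered sum pairs; collecting distinct values, A + A = {-36, -19, -8, -2, 9, 15, 20, 26, 32}, so |A + A| = 9. Thus K = 9/4. For comparison, the minimum possible |A + A| over all 4-element sets is 2·4 − 1 = 7 (so min K = 7/4), attained only by arithmetic progressions.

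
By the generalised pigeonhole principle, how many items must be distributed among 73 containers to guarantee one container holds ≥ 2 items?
n = (2 − 1)·73 + 1 = 74

By the generalised pigeonhole principle, to guarantee some box contains ≥ r objects we need more than (r − 1) · k objects total. Threshold: n = (r − 1) · k + 1. With r = 2 and k = 73: n = 1 · 73 + 1 = 73 + 1 = 74. For n = 73 = 1 · 73, we can put exactly 1 objects in every box, avoiding 2 in any single one — so 74 is tight.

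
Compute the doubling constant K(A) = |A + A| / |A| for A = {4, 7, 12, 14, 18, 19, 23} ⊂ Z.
K = |A + A| / |A| = 25/7

Enumerate A + A = {a + b : a, b ∈ A}. With |A| = 7, there are |A|^2 = 49 ordered sum pairs; collecting distinct values, A + A = {8, 11, 14, 16, 18, 19, 21, 22, 23, 24, 25, 26, 27, 28, 30, 31, 32, 33, 35, 36, 37, 38, 41, 42, 46}, so |A + A| = 25. Thus K = 25/7. For comparison, the minimum possible |A + A| over all 7-element sets is 2·7 − 1 = 13 (so min K = 13/7), attained only by arithmetic progressions.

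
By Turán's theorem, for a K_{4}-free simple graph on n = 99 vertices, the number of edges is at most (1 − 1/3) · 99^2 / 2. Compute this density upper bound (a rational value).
Turán density bound = (2/3) · 99^2/2 = 3267

Turán's theorem: ex(n, K_{r+1}) is achieved by the complete r-partite Turán graph T(n, r) with parts as balanced as possible, and is at most (1 − 1/r) · n^2/2. For r = 3, n = 99: the density bound is (2/3) · 9801/2 = 3267. Since 3 ∣ 99, the Turán graph T(99, 3) has parts of equal size 33, and its edge count e(T(99, 3)) = 3267 attains the density bound exactly.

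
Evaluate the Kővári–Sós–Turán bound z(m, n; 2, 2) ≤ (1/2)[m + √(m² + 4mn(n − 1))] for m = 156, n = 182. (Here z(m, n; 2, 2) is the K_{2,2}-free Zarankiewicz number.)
z(156, 182; 2, 2) ≤ (1/2)[156 + √(156² + 4·156·182·181)] = (1/2)[156 + √20580144] = 2346.2672

Kővári–Sós–Turán: let r_1, ..., r_156 be the row sums and z = Σ r_i the total number of 1s. Each pair of columns can share at most one row with both entries 1 (else a 2×2 all-ones block appears), so Σ_i C(r_i, 2) ≤ C(182, 2) = 16471. By convexity Σ_i C(r_i, 2) ≥ 156·C(z/156, 2) = z(z − 156)/(2·156), giving z² − 156z − 156·182·181 ≤ 0 and hence z ≤ (1/2)[156 + √(24336 + 4·5138952)] = (1/2)[156 + √20580144] ≈ (1/2)(156 + 4536.5344) = 2346.2672.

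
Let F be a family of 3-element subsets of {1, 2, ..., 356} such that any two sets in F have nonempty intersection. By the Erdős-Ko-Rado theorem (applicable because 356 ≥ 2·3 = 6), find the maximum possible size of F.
max |F| = C(355, 2) = 62835

The Erdős-Ko-Rado theorem states: for n ≥ 2k, an intersecting family of k-subsets of an n-element set has size at most C(n − 1, k − 1), with equality for 'star' families {A ⊆ [n] : |A| = k, i ∈ A} (fix an element i). For n = 356, k = 3: C(355, 2) = 62835.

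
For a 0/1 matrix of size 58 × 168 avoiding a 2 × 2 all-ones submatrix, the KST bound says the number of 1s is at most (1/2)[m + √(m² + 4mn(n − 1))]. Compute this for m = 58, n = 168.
z(58, 168; 2, 2) ≤ (1/2)[58 + √(58² + 4·58·168·167)] = (1/2)[58 + √6512356] = 1304.9659

Kővári–Sós–Turán: let r_1, ..., r_58 be the row sums and z = Σ r_i the total number of 1s. Each pair of columns can share at most one row with both entries 1 (else a 2×2 all-ones block appears), so Σ_i C(r_i, 2) ≤ C(168, 2) = 14028. By convexity Σ_i C(r_i, 2) ≥ 58·C(z/58, 2) = z(z − 58)/(2·58), giving z² − 58z − 58·168·167 ≤ 0 and hence z ≤ (1/2)[58 + √(3364 + 4·1627248)] = (1/2)[58 + √6512356] ≈ (1/2)(58 + 2551.9318) = 1304.9659.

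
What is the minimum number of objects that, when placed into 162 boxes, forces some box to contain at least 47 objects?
n = (47 − 1)·162 + 1 = 7453

By the generalised pigeonhole principle, to guarantee some box contains ≥ r objects we need more than (r − 1) · k objects total. Threshold: n = (r − 1) · k + 1. With r = 47 and k = 162: n = 46 · 162 + 1 = 7452 + 1 = 7453. For n = 7452 = 46 · 162, we can put exactly 46 objects in every box, avoiding 47 in any single one — so 7453 is tight.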